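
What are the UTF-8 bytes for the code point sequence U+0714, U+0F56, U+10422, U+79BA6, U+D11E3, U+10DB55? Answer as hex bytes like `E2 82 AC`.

U+0714: 2-byte form → DC 94.
U+0F56: 3-byte form → E0 BD 96.
U+10422: 4-byte form → F0 90 90 A2.
U+79BA6: 4-byte form → F1 B9 AE A6.
U+D11E3: 4-byte form → F3 91 87 A3.
U+10DB55: 4-byte form → F4 8D AD 95.
Concatenated (21 bytes): DC 94 E0 BD 96 F0 90 90 A2 F1 B9 AE A6 F3 91 87 A3 F4 8D AD 95.

DC 94 E0 BD 96 F0 90 90 A2 F1 B9 AE A6 F3 91 87 A3 F4 8D AD 95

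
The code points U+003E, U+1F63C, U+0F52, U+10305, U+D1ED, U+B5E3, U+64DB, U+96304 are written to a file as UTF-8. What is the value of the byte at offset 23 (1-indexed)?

0x96

1-indexed offset 23 is 0-indexed offset 22.
U+003E → 1-byte form 3E at offsets 0–0.
U+1F63C → 4-byte form F0 9F 98 BC at offsets 1–4.
U+0F52 → 3-byte form E0 BD 92 at offsets 5–7.
U+10305 → 4-byte form F0 90 8C 85 at offsets 8–11.
U+D1ED → 3-byte form ED 87 AD at offsets 12–14.
U+B5E3 → 3-byte form EB 97 A3 at offsets 15–17.
U+64DB → 3-byte form E6 93 9B at offsets 18–20.
U+96304 → 4-byte form F2 96 8C 84 at offsets 21–24.
Offset 22 falls in char 8's range; it's byte 2 of F2 96 8C 84 = 0x96.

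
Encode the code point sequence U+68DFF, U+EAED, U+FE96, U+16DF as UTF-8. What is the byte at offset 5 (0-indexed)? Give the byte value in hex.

U+68DFF → 4-byte form F1 A8 B7 BF at offsets 0–3.
U+EAED → 3-byte form EE AB AD at offsets 4–6.
Offset 5 falls in char 2's range; it's byte 2 of EE AB AD = 0xAB.

0xAB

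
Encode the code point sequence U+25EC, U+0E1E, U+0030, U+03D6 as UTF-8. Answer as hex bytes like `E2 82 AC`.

E2 97 AC E0 B8 9E 30 CF 96

U+25EC: 3-byte form → E2 97 AC.
U+0E1E: 3-byte form → E0 B8 9E.
U+0030: 1-byte form → 30.
U+03D6: 2-byte form → CF 96.
Concatenated (9 bytes): E2 97 AC E0 B8 9E 30 CF 96.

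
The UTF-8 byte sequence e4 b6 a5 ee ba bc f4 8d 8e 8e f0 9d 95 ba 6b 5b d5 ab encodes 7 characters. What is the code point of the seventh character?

Offset 0: leading byte 0xE4 = 11100100 → 3-byte char #1 = E4 B6 A5.
Offset 3: leading byte 0xEE = 11101110 → 3-byte char #2 = EE BA BC.
Offset 6: leading byte 0xF4 = 11110100 → 4-byte char #3 = F4 8D 8E 8E.
Offset 10: leading byte 0xF0 = 11110000 → 4-byte char #4 = F0 9D 95 BA.
Offset 14: leading byte 0x6B = 01101011 → 1-byte char #5 = 6B.
Offset 15: leading byte 0x5B = 01011011 → 1-byte char #6 = 5B.
Offset 16: leading byte 0xD5 = 11010101 → 2-byte char #7 = D5 AB.
Leading byte 0xD5 = 11010101 matches 110xxxxx → 2-byte sequence.
Byte 1: 0xD5 = 11010101, payload 10101 (5 bits).
Byte 2: 0xAB = 10101011 (10xxxxxx ✓), payload 101011.
Concatenate: 10101101011 = 0x56B (11 bits → U+056B).

U+056B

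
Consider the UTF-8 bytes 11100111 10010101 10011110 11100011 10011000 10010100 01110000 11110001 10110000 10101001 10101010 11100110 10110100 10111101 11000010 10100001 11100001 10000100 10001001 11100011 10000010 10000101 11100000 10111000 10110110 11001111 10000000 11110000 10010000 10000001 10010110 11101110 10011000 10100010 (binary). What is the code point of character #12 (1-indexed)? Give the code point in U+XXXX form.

U+E622

Offset 0: leading byte 0xE7 = 11100111 → 3-byte char #1 = E7 95 9E.
Offset 3: leading byte 0xE3 = 11100011 → 3-byte char #2 = E3 98 94.
Offset 6: leading byte 0x70 = 01110000 → 1-byte char #3 = 70.
Offset 7: leading byte 0xF1 = 11110001 → 4-byte char #4 = F1 B0 A9 AA.
Offset 11: leading byte 0xE6 = 11100110 → 3-byte char #5 = E6 B4 BD.
Offset 14: leading byte 0xC2 = 11000010 → 2-byte char #6 = C2 A1.
Offset 16: leading byte 0xE1 = 11100001 → 3-byte char #7 = E1 84 89.
Offset 19: leading byte 0xE3 = 11100011 → 3-byte char #8 = E3 82 85.
Offset 22: leading byte 0xE0 = 11100000 → 3-byte char #9 = E0 B8 B6.
Offset 25: leading byte 0xCF = 11001111 → 2-byte char #10 = CF 80.
Offset 27: leading byte 0xF0 = 11110000 → 4-byte char #11 = F0 90 81 96.
Offset 31: leading byte 0xEE = 11101110 → 3-byte char #12 = EE 98 A2.
Leading byte 0xEE = 11101110 matches 1110xxxx → 3-byte sequence.
Byte 1: 0xEE = 11101110, payload 1110 (4 bits).
Byte 2: 0x98 = 10011000 (10xxxxxx ✓), payload 011000.
Byte 3: 0xA2 = 10100010 (10xxxxxx ✓), payload 100010.
Concatenate: 1110011000100010 = 0xE622 (16 bits → U+E622).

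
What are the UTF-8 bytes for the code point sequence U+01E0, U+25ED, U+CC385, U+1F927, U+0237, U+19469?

U+01E0: 2-byte form → C7 A0.
U+25ED: 3-byte form → E2 97 AD.
U+CC385: 4-byte form → F3 8C 8E 85.
U+1F927: 4-byte form → F0 9F A4 A7.
U+0237: 2-byte form → C8 B7.
U+19469: 4-byte form → F0 99 91 A9.
Concatenated (19 bytes): C7 A0 E2 97 AD F3 8C 8E 85 F0 9F A4 A7 C8 B7 F0 99 91 A9.

C7 A0 E2 97 AD F3 8C 8E 85 F0 9F A4 A7 C8 B7 F0 99 91 A9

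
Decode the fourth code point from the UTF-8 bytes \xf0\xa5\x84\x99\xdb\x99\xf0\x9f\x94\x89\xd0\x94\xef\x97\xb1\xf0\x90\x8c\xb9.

Offset 0: leading byte 0xF0 = 11110000 → 4-byte char #1 = F0 A5 84 99.
Offset 4: leading byte 0xDB = 11011011 → 2-byte char #2 = DB 99.
Offset 6: leading byte 0xF0 = 11110000 → 4-byte char #3 = F0 9F 94 89.
Offset 10: leading byte 0xD0 = 11010000 → 2-byte char #4 = D0 94.
Leading byte 0xD0 = 11010000 matches 110xxxxx → 2-byte sequence.
Byte 1: 0xD0 = 11010000, payload 10000 (5 bits).
Byte 2: 0x94 = 10010100 (10xxxxxx ✓), payload 010100.
Concatenate: 10000010100 = 0x414 (11 bits → U+0414).

U+0414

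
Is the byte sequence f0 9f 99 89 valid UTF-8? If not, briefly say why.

valid

Leading byte 0xF0 = 11110000 → 4-byte form.
Continuation bytes 0x9F=10011111, 0x99=10011001, 0x89=10001001 all match 10xxxxxx.
Decoded value 0x1F649 is ≥ 0x10000 (shortest form) and not a surrogate.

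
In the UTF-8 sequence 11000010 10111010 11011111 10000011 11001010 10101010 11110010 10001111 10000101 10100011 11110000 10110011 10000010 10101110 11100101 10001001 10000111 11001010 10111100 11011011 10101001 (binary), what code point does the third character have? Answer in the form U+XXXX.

U+02AA

Offset 0: leading byte 0xC2 = 11000010 → 2-byte char #1 = C2 BA.
Offset 2: leading byte 0xDF = 11011111 → 2-byte char #2 = DF 83.
Offset 4: leading byte 0xCA = 11001010 → 2-byte char #3 = CA AA.
Leading byte 0xCA = 11001010 matches 110xxxxx → 2-byte sequence.
Byte 1: 0xCA = 11001010, payload 01010 (5 bits).
Byte 2: 0xAA = 10101010 (10xxxxxx ✓), payload 101010.
Concatenate: 01010101010 = 0x2AA (11 bits → U+02AA).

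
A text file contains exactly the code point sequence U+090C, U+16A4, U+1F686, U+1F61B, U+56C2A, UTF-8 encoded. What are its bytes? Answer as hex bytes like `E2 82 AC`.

U+090C: 3-byte form → E0 A4 8C.
U+16A4: 3-byte form → E1 9A A4.
U+1F686: 4-byte form → F0 9F 9A 86.
U+1F61B: 4-byte form → F0 9F 98 9B.
U+56C2A: 4-byte form → F1 96 B0 AA.
Concatenated (18 bytes): E0 A4 8C E1 9A A4 F0 9F 9A 86 F0 9F 98 9B F1 96 B0 AA.

E0 A4 8C E1 9A A4 F0 9F 9A 86 F0 9F 98 9B F1 96 B0 AA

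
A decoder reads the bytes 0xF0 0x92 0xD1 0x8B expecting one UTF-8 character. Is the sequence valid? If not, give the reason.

invalid (non-continuation byte where continuation expected)

Leading byte 0xF0 = 11110000 → 4-byte form.
Byte 3 is 0xD1 = 11010001, which is not 10xxxxxx — expected a continuation byte.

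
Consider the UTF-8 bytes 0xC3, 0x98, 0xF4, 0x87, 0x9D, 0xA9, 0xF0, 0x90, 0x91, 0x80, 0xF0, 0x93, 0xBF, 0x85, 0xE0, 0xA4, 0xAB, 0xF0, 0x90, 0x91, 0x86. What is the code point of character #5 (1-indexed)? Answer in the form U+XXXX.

U+092B

Offset 0: leading byte 0xC3 = 11000011 → 2-byte char #1 = C3 98.
Offset 2: leading byte 0xF4 = 11110100 → 4-byte char #2 = F4 87 9D A9.
Offset 6: leading byte 0xF0 = 11110000 → 4-byte char #3 = F0 90 91 80.
Offset 10: leading byte 0xF0 = 11110000 → 4-byte char #4 = F0 93 BF 85.
Offset 14: leading byte 0xE0 = 11100000 → 3-byte char #5 = E0 A4 AB.
Leading byte 0xE0 = 11100000 matches 1110xxxx → 3-byte sequence.
Byte 1: 0xE0 = 11100000, payload 0000 (4 bits).
Byte 2: 0xA4 = 10100100 (10xxxxxx ✓), payload 100100.
Byte 3: 0xAB = 10101011 (10xxxxxx ✓), payload 101011.
Concatenate: 0000100100101011 = 0x92B (16 bits → U+092B).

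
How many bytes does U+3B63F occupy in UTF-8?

4

U+3B63F = 0x3B63F. UTF-8 uses 1 byte below 0x80, 2 below 0x800, 3 below 0x10000, 4 up to 0x10FFFF. 0x3B63F is in U+10000–U+10FFFF → 4 bytes.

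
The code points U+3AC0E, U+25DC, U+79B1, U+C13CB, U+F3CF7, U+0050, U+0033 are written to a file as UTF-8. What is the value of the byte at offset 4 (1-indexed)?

1-indexed offset 4 is 0-indexed offset 3.
U+3AC0E → 4-byte form F0 BA B0 8E at offsets 0–3.
Offset 3 falls in char 1's range; it's byte 4 of F0 BA B0 8E = 0x8E.

0x8E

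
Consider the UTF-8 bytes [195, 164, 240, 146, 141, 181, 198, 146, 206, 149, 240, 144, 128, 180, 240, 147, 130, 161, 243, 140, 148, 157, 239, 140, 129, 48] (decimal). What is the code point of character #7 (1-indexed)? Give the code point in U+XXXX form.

Offset 0: leading byte 0xC3 = 11000011 → 2-byte char #1 = C3 A4.
Offset 2: leading byte 0xF0 = 11110000 → 4-byte char #2 = F0 92 8D B5.
Offset 6: leading byte 0xC6 = 11000110 → 2-byte char #3 = C6 92.
Offset 8: leading byte 0xCE = 11001110 → 2-byte char #4 = CE 95.
Offset 10: leading byte 0xF0 = 11110000 → 4-byte char #5 = F0 90 80 B4.
Offset 14: leading byte 0xF0 = 11110000 → 4-byte char #6 = F0 93 82 A1.
Offset 18: leading byte 0xF3 = 11110011 → 4-byte char #7 = F3 8C 94 9D.
Leading byte 0xF3 = 11110011 matches 11110xxx → 4-byte sequence.
Byte 1: 0xF3 = 11110011, payload 011 (3 bits).
Byte 2: 0x8C = 10001100 (10xxxxxx ✓), payload 001100.
Byte 3: 0x94 = 10010100 (10xxxxxx ✓), payload 010100.
Byte 4: 0x9D = 10011101 (10xxxxxx ✓), payload 011101.
Concatenate: 011001100010100011101 = 0xCC51D (21 bits → U+CC51D).

U+CC51D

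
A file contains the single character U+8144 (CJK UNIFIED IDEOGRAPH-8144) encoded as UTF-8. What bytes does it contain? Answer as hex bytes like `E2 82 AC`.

U+8144 = 0x8144 = 33092 decimal. In range U+0800–U+FFFF → 3-byte form: 1110xxxx 10xxxxxx 10xxxxxx.
Binary (16 bits): 1000000101000100.
Split 4+6+6: 1000 | 000101 | 000100.
Byte 1: 11101000 = 0xE8.
Byte 2: 10000101 = 0x85.
Byte 3: 10000100 = 0x84.

E8 85 84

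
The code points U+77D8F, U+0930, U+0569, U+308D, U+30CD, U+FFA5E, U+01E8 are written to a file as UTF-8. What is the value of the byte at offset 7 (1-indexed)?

1-indexed offset 7 is 0-indexed offset 6.
U+77D8F → 4-byte form F1 B7 B6 8F at offsets 0–3.
U+0930 → 3-byte form E0 A4 B0 at offsets 4–6.
Offset 6 falls in char 2's range; it's byte 3 of E0 A4 B0 = 0xB0.

0xB0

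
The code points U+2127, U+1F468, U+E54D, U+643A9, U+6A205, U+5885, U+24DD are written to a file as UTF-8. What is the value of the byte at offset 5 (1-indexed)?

0x9F

1-indexed offset 5 is 0-indexed offset 4.
U+2127 → 3-byte form E2 84 A7 at offsets 0–2.
U+1F468 → 4-byte form F0 9F 91 A8 at offsets 3–6.
Offset 4 falls in char 2's range; it's byte 2 of F0 9F 91 A8 = 0x9F.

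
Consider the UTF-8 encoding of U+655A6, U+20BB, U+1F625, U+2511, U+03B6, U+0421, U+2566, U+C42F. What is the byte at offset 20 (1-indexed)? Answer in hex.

0x95

1-indexed offset 20 is 0-indexed offset 19.
U+655A6 → 4-byte form F1 A5 96 A6 at offsets 0–3.
U+20BB → 3-byte form E2 82 BB at offsets 4–6.
U+1F625 → 4-byte form F0 9F 98 A5 at offsets 7–10.
U+2511 → 3-byte form E2 94 91 at offsets 11–13.
U+03B6 → 2-byte form CE B6 at offsets 14–15.
U+0421 → 2-byte form D0 A1 at offsets 16–17.
U+2566 → 3-byte form E2 95 A6 at offsets 18–20.
Offset 19 falls in char 7's range; it's byte 2 of E2 95 A6 = 0x95.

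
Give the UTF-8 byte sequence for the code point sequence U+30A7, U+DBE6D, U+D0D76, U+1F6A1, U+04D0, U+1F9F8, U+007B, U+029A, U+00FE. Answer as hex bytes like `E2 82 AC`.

U+30A7: 3-byte form → E3 82 A7.
U+DBE6D: 4-byte form → F3 9B B9 AD.
U+D0D76: 4-byte form → F3 90 B5 B6.
U+1F6A1: 4-byte form → F0 9F 9A A1.
U+04D0: 2-byte form → D3 90.
U+1F9F8: 4-byte form → F0 9F A7 B8.
U+007B: 1-byte form → 7B.
U+029A: 2-byte form → CA 9A.
U+00FE: 2-byte form → C3 BE.
Concatenated (26 bytes): E3 82 A7 F3 9B B9 AD F3 90 B5 B6 F0 9F 9A A1 D3 90 F0 9F A7 B8 7B CA 9A C3 BE.

E3 82 A7 F3 9B B9 AD F3 90 B5 B6 F0 9F 9A A1 D3 90 F0 9F A7 B8 7B CA 9A C3 BE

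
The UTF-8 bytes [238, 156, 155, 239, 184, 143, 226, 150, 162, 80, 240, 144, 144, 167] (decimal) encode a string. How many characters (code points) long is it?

Byte at offset 0: 0xEE = 11101110 → 3-byte char (#1). Advance 3.
Byte at offset 3: 0xEF = 11101111 → 3-byte char (#2). Advance 3.
Byte at offset 6: 0xE2 = 11100010 → 3-byte char (#3). Advance 3.
Byte at offset 9: 0x50 = 01010000 → 1-byte char (#4). Advance 1.
Byte at offset 10: 0xF0 = 11110000 → 4-byte char (#5). Advance 4.
Reached end at offset 14 after 5 code points.

5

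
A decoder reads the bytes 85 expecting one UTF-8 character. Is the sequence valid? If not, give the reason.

invalid (continuation byte with no leading byte)

Byte 0x85 = 10000101 has the form 10xxxxxx — a continuation byte — but there is no preceding leading byte.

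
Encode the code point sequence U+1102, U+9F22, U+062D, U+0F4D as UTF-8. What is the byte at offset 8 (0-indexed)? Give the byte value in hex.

0xE0

U+1102 → 3-byte form E1 84 82 at offsets 0–2.
U+9F22 → 3-byte form E9 BC A2 at offsets 3–5.
U+062D → 2-byte form D8 AD at offsets 6–7.
U+0F4D → 3-byte form E0 BD 8D at offsets 8–10.
Offset 8 falls in char 4's range; it's byte 1 of E0 BD 8D = 0xE0.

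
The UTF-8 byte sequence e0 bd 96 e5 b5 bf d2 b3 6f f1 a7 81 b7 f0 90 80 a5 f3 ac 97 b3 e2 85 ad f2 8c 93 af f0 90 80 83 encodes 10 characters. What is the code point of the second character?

Offset 0: leading byte 0xE0 = 11100000 → 3-byte char #1 = E0 BD 96.
Offset 3: leading byte 0xE5 = 11100101 → 3-byte char #2 = E5 B5 BF.
Leading byte 0xE5 = 11100101 matches 1110xxxx → 3-byte sequence.
Byte 1: 0xE5 = 11100101, payload 0101 (4 bits).
Byte 2: 0xB5 = 10110101 (10xxxxxx ✓), payload 110101.
Byte 3: 0xBF = 10111111 (10xxxxxx ✓), payload 111111.
Concatenate: 0101110101111111 = 0x5D7F (16 bits → U+5D7F).

U+5D7F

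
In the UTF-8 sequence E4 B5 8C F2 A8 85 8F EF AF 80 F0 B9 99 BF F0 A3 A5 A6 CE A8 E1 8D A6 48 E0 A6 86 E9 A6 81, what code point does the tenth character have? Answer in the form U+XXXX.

Offset 0: leading byte 0xE4 = 11100100 → 3-byte char #1 = E4 B5 8C.
Offset 3: leading byte 0xF2 = 11110010 → 4-byte char #2 = F2 A8 85 8F.
Offset 7: leading byte 0xEF = 11101111 → 3-byte char #3 = EF AF 80.
Offset 10: leading byte 0xF0 = 11110000 → 4-byte char #4 = F0 B9 99 BF.
Offset 14: leading byte 0xF0 = 11110000 → 4-byte char #5 = F0 A3 A5 A6.
Offset 18: leading byte 0xCE = 11001110 → 2-byte char #6 = CE A8.
Offset 20: leading byte 0xE1 = 11100001 → 3-byte char #7 = E1 8D A6.
Offset 23: leading byte 0x48 = 01001000 → 1-byte char #8 = 48.
Offset 24: leading byte 0xE0 = 11100000 → 3-byte char #9 = E0 A6 86.
Offset 27: leading byte 0xE9 = 11101001 → 3-byte char #10 = E9 A6 81.
Leading byte 0xE9 = 11101001 matches 1110xxxx → 3-byte sequence.
Byte 1: 0xE9 = 11101001, payload 1001 (4 bits).
Byte 2: 0xA6 = 10100110 (10xxxxxx ✓), payload 100110.
Byte 3: 0x81 = 10000001 (10xxxxxx ✓), payload 000001.
Concatenate: 1001100110000001 = 0x9981 (16 bits → U+9981).

U+9981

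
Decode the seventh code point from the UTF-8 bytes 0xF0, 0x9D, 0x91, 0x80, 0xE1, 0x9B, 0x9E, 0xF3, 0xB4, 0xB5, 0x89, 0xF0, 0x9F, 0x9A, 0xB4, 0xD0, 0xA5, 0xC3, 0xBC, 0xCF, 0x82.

U+03C2

Offset 0: leading byte 0xF0 = 11110000 → 4-byte char #1 = F0 9D 91 80.
Offset 4: leading byte 0xE1 = 11100001 → 3-byte char #2 = E1 9B 9E.
Offset 7: leading byte 0xF3 = 11110011 → 4-byte char #3 = F3 B4 B5 89.
Offset 11: leading byte 0xF0 = 11110000 → 4-byte char #4 = F0 9F 9A B4.
Offset 15: leading byte 0xD0 = 11010000 → 2-byte char #5 = D0 A5.
Offset 17: leading byte 0xC3 = 11000011 → 2-byte char #6 = C3 BC.
Offset 19: leading byte 0xCF = 11001111 → 2-byte char #7 = CF 82.
Leading byte 0xCF = 11001111 matches 110xxxxx → 2-byte sequence.
Byte 1: 0xCF = 11001111, payload 01111 (5 bits).
Byte 2: 0x82 = 10000010 (10xxxxxx ✓), payload 000010.
Concatenate: 01111000010 = 0x3C2 (11 bits → U+03C2).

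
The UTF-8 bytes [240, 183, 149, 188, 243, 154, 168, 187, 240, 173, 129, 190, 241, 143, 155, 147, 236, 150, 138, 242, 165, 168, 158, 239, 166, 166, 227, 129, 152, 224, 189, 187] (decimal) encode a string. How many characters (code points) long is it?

9

Byte at offset 0: 0xF0 = 11110000 → 4-byte char (#1). Advance 4.
Byte at offset 4: 0xF3 = 11110011 → 4-byte char (#2). Advance 4.
Byte at offset 8: 0xF0 = 11110000 → 4-byte char (#3). Advance 4.
Byte at offset 12: 0xF1 = 11110001 → 4-byte char (#4). Advance 4.
Byte at offset 16: 0xEC = 11101100 → 3-byte char (#5). Advance 3.
Byte at offset 19: 0xF2 = 11110010 → 4-byte char (#6). Advance 4.
Byte at offset 23: 0xEF = 11101111 → 3-byte char (#7). Advance 3.
Byte at offset 26: 0xE3 = 11100011 → 3-byte char (#8). Advance 3.
Byte at offset 29: 0xE0 = 11100000 → 3-byte char (#9). Advance 3.
Reached end at offset 32 after 9 code points.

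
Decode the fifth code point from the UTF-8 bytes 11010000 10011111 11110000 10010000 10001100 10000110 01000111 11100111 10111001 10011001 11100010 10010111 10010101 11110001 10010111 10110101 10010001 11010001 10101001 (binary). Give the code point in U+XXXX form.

U+25D5

Offset 0: leading byte 0xD0 = 11010000 → 2-byte char #1 = D0 9F.
Offset 2: leading byte 0xF0 = 11110000 → 4-byte char #2 = F0 90 8C 86.
Offset 6: leading byte 0x47 = 01000111 → 1-byte char #3 = 47.
Offset 7: leading byte 0xE7 = 11100111 → 3-byte char #4 = E7 B9 99.
Offset 10: leading byte 0xE2 = 11100010 → 3-byte char #5 = E2 97 95.
Leading byte 0xE2 = 11100010 matches 1110xxxx → 3-byte sequence.
Byte 1: 0xE2 = 11100010, payload 0010 (4 bits).
Byte 2: 0x97 = 10010111 (10xxxxxx ✓), payload 010111.
Byte 3: 0x95 = 10010101 (10xxxxxx ✓), payload 010101.
Concatenate: 0010010111010101 = 0x25D5 (16 bits → U+25D5).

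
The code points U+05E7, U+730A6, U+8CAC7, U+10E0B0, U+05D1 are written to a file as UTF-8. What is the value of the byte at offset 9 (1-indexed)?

0xAB

1-indexed offset 9 is 0-indexed offset 8.
U+05E7 → 2-byte form D7 A7 at offsets 0–1.
U+730A6 → 4-byte form F1 B3 82 A6 at offsets 2–5.
U+8CAC7 → 4-byte form F2 8C AB 87 at offsets 6–9.
Offset 8 falls in char 3's range; it's byte 3 of F2 8C AB 87 = 0xAB.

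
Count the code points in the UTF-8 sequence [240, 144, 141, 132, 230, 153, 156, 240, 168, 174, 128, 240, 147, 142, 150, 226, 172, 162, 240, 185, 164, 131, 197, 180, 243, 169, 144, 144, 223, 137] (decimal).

Byte at offset 0: 0xF0 = 11110000 → 4-byte char (#1). Advance 4.
Byte at offset 4: 0xE6 = 11100110 → 3-byte char (#2). Advance 3.
Byte at offset 7: 0xF0 = 11110000 → 4-byte char (#3). Advance 4.
Byte at offset 11: 0xF0 = 11110000 → 4-byte char (#4). Advance 4.
Byte at offset 15: 0xE2 = 11100010 → 3-byte char (#5). Advance 3.
Byte at offset 18: 0xF0 = 11110000 → 4-byte char (#6). Advance 4.
Byte at offset 22: 0xC5 = 11000101 → 2-byte char (#7). Advance 2.
Byte at offset 24: 0xF3 = 11110011 → 4-byte char (#8). Advance 4.
Byte at offset 28: 0xDF = 11011111 → 2-byte char (#9). Advance 2.
Reached end at offset 30 after 9 code points.

9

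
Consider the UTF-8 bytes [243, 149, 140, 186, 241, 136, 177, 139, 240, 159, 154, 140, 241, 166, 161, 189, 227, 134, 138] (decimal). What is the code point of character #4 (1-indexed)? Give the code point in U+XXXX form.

U+6687D

Offset 0: leading byte 0xF3 = 11110011 → 4-byte char #1 = F3 95 8C BA.
Offset 4: leading byte 0xF1 = 11110001 → 4-byte char #2 = F1 88 B1 8B.
Offset 8: leading byte 0xF0 = 11110000 → 4-byte char #3 = F0 9F 9A 8C.
Offset 12: leading byte 0xF1 = 11110001 → 4-byte char #4 = F1 A6 A1 BD.
Leading byte 0xF1 = 11110001 matches 11110xxx → 4-byte sequence.
Byte 1: 0xF1 = 11110001, payload 001 (3 bits).
Byte 2: 0xA6 = 10100110 (10xxxxxx ✓), payload 100110.
Byte 3: 0xA1 = 10100001 (10xxxxxx ✓), payload 100001.
Byte 4: 0xBD = 10111101 (10xxxxxx ✓), payload 111101.
Concatenate: 001100110100001111101 = 0x6687D (21 bits → U+6687D).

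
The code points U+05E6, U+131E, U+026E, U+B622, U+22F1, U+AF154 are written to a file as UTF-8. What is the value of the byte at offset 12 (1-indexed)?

1-indexed offset 12 is 0-indexed offset 11.
U+05E6 → 2-byte form D7 A6 at offsets 0–1.
U+131E → 3-byte form E1 8C 9E at offsets 2–4.
U+026E → 2-byte form C9 AE at offsets 5–6.
U+B622 → 3-byte form EB 98 A2 at offsets 7–9.
U+22F1 → 3-byte form E2 8B B1 at offsets 10–12.
Offset 11 falls in char 5's range; it's byte 2 of E2 8B B1 = 0x8B.

0x8B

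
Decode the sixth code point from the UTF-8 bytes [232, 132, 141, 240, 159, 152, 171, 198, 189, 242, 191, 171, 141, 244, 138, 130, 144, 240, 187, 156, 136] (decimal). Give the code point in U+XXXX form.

Offset 0: leading byte 0xE8 = 11101000 → 3-byte char #1 = E8 84 8D.
Offset 3: leading byte 0xF0 = 11110000 → 4-byte char #2 = F0 9F 98 AB.
Offset 7: leading byte 0xC6 = 11000110 → 2-byte char #3 = C6 BD.
Offset 9: leading byte 0xF2 = 11110010 → 4-byte char #4 = F2 BF AB 8D.
Offset 13: leading byte 0xF4 = 11110100 → 4-byte char #5 = F4 8A 82 90.
Offset 17: leading byte 0xF0 = 11110000 → 4-byte char #6 = F0 BB 9C 88.
Leading byte 0xF0 = 11110000 matches 11110xxx → 4-byte sequence.
Byte 1: 0xF0 = 11110000, payload 000 (3 bits).
Byte 2: 0xBB = 10111011 (10xxxxxx ✓), payload 111011.
Byte 3: 0x9C = 10011100 (10xxxxxx ✓), payload 011100.
Byte 4: 0x88 = 10001000 (10xxxxxx ✓), payload 001000.
Concatenate: 000111011011100001000 = 0x3B708 (21 bits → U+3B708).

U+3B708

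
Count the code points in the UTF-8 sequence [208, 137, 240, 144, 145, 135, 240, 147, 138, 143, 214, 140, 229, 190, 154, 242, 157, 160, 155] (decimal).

Byte at offset 0: 0xD0 = 11010000 → 2-byte char (#1). Advance 2.
Byte at offset 2: 0xF0 = 11110000 → 4-byte char (#2). Advance 4.
Byte at offset 6: 0xF0 = 11110000 → 4-byte char (#3). Advance 4.
Byte at offset 10: 0xD6 = 11010110 → 2-byte char (#4). Advance 2.
Byte at offset 12: 0xE5 = 11100101 → 3-byte char (#5). Advance 3.
Byte at offset 15: 0xF2 = 11110010 → 4-byte char (#6). Advance 4.
Reached end at offset 19 after 6 code points.

6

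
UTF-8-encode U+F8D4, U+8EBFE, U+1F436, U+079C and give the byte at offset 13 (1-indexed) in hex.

0x9C

1-indexed offset 13 is 0-indexed offset 12.
U+F8D4 → 3-byte form EF A3 94 at offsets 0–2.
U+8EBFE → 4-byte form F2 8E AF BE at offsets 3–6.
U+1F436 → 4-byte form F0 9F 90 B6 at offsets 7–10.
U+079C → 2-byte form DE 9C at offsets 11–12.
Offset 12 falls in char 4's range; it's byte 2 of DE 9C = 0x9C.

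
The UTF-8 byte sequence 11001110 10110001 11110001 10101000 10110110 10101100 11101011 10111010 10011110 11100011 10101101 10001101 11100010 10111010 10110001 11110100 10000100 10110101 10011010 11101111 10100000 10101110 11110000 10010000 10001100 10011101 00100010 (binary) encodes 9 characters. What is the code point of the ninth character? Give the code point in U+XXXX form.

U+0022

Offset 0: leading byte 0xCE = 11001110 → 2-byte char #1 = CE B1.
Offset 2: leading byte 0xF1 = 11110001 → 4-byte char #2 = F1 A8 B6 AC.
Offset 6: leading byte 0xEB = 11101011 → 3-byte char #3 = EB BA 9E.
Offset 9: leading byte 0xE3 = 11100011 → 3-byte char #4 = E3 AD 8D.
Offset 12: leading byte 0xE2 = 11100010 → 3-byte char #5 = E2 BA B1.
Offset 15: leading byte 0xF4 = 11110100 → 4-byte char #6 = F4 84 B5 9A.
Offset 19: leading byte 0xEF = 11101111 → 3-byte char #7 = EF A0 AE.
Offset 22: leading byte 0xF0 = 11110000 → 4-byte char #8 = F0 90 8C 9D.
Offset 26: leading byte 0x22 = 00100010 → 1-byte char #9 = 22.
Leading byte 0x22 = 00100010 matches 0xxxxxxx → 1-byte sequence.
Byte 1: 0x22 = 00100010, payload 0100010 (7 bits).
Concatenate: 0100010 = 0x22 (7 bits → U+0022).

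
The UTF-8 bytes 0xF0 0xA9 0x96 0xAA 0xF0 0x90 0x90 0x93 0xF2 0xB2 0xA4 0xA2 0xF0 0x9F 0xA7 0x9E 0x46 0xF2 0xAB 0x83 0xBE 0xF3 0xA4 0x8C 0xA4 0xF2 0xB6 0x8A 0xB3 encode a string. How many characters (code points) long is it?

8

Byte at offset 0: 0xF0 = 11110000 → 4-byte char (#1). Advance 4.
Byte at offset 4: 0xF0 = 11110000 → 4-byte char (#2). Advance 4.
Byte at offset 8: 0xF2 = 11110010 → 4-byte char (#3). Advance 4.
Byte at offset 12: 0xF0 = 11110000 → 4-byte char (#4). Advance 4.
Byte at offset 16: 0x46 = 01000110 → 1-byte char (#5). Advance 1.
Byte at offset 17: 0xF2 = 11110010 → 4-byte char (#6). Advance 4.
Byte at offset 21: 0xF3 = 11110011 → 4-byte char (#7). Advance 4.
Byte at offset 25: 0xF2 = 11110010 → 4-byte char (#8). Advance 4.
Reached end at offset 29 after 8 code points.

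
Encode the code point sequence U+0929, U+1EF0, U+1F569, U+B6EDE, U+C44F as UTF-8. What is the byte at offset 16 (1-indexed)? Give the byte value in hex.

1-indexed offset 16 is 0-indexed offset 15.
U+0929 → 3-byte form E0 A4 A9 at offsets 0–2.
U+1EF0 → 3-byte form E1 BB B0 at offsets 3–5.
U+1F569 → 4-byte form F0 9F 95 A9 at offsets 6–9.
U+B6EDE → 4-byte form F2 B6 BB 9E at offsets 10–13.
U+C44F → 3-byte form EC 91 8F at offsets 14–16.
Offset 15 falls in char 5's range; it's byte 2 of EC 91 8F = 0x91.

0x91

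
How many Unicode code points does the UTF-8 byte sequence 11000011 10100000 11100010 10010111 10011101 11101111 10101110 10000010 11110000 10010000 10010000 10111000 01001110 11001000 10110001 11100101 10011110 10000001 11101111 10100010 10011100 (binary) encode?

8

Byte at offset 0: 0xC3 = 11000011 → 2-byte char (#1). Advance 2.
Byte at offset 2: 0xE2 = 11100010 → 3-byte char (#2). Advance 3.
Byte at offset 5: 0xEF = 11101111 → 3-byte char (#3). Advance 3.
Byte at offset 8: 0xF0 = 11110000 → 4-byte char (#4). Advance 4.
Byte at offset 12: 0x4E = 01001110 → 1-byte char (#5). Advance 1.
Byte at offset 13: 0xC8 = 11001000 → 2-byte char (#6). Advance 2.
Byte at offset 15: 0xE5 = 11100101 → 3-byte char (#7). Advance 3.
Byte at offset 18: 0xEF = 11101111 → 3-byte char (#8). Advance 3.
Reached end at offset 21 after 8 code points.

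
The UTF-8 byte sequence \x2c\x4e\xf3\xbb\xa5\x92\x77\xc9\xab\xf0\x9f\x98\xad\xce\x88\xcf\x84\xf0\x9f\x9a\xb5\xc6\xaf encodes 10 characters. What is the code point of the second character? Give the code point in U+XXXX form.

Offset 0: leading byte 0x2C = 00101100 → 1-byte char #1 = 2C.
Offset 1: leading byte 0x4E = 01001110 → 1-byte char #2 = 4E.
Leading byte 0x4E = 01001110 matches 0xxxxxxx → 1-byte sequence.
Byte 1: 0x4E = 01001110, payload 1001110 (7 bits).
Concatenate: 1001110 = 0x4E (7 bits → U+004E).

U+004E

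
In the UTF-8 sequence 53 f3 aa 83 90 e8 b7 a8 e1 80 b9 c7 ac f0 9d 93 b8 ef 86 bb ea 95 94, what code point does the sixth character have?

U+1D4F8

Offset 0: leading byte 0x53 = 01010011 → 1-byte char #1 = 53.
Offset 1: leading byte 0xF3 = 11110011 → 4-byte char #2 = F3 AA 83 90.
Offset 5: leading byte 0xE8 = 11101000 → 3-byte char #3 = E8 B7 A8.
Offset 8: leading byte 0xE1 = 11100001 → 3-byte char #4 = E1 80 B9.
Offset 11: leading byte 0xC7 = 11000111 → 2-byte char #5 = C7 AC.
Offset 13: leading byte 0xF0 = 11110000 → 4-byte char #6 = F0 9D 93 B8.
Leading byte 0xF0 = 11110000 matches 11110xxx → 4-byte sequence.
Byte 1: 0xF0 = 11110000, payload 000 (3 bits).
Byte 2: 0x9D = 10011101 (10xxxxxx ✓), payload 011101.
Byte 3: 0x93 = 10010011 (10xxxxxx ✓), payload 010011.
Byte 4: 0xB8 = 10111000 (10xxxxxx ✓), payload 111000.
Concatenate: 000011101010011111000 = 0x1D4F8 (21 bits → U+1D4F8).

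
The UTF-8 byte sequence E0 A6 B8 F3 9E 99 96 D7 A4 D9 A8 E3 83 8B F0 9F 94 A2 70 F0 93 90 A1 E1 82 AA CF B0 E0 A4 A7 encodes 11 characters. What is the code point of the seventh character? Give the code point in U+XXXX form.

U+0070

Offset 0: leading byte 0xE0 = 11100000 → 3-byte char #1 = E0 A6 B8.
Offset 3: leading byte 0xF3 = 11110011 → 4-byte char #2 = F3 9E 99 96.
Offset 7: leading byte 0xD7 = 11010111 → 2-byte char #3 = D7 A4.
Offset 9: leading byte 0xD9 = 11011001 → 2-byte char #4 = D9 A8.
Offset 11: leading byte 0xE3 = 11100011 → 3-byte char #5 = E3 83 8B.
Offset 14: leading byte 0xF0 = 11110000 → 4-byte char #6 = F0 9F 94 A2.
Offset 18: leading byte 0x70 = 01110000 → 1-byte char #7 = 70.
Leading byte 0x70 = 01110000 matches 0xxxxxxx → 1-byte sequence.
Byte 1: 0x70 = 01110000, payload 1110000 (7 bits).
Concatenate: 1110000 = 0x70 (7 bits → U+0070).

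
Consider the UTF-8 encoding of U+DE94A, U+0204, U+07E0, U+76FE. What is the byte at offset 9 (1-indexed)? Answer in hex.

0xE7

1-indexed offset 9 is 0-indexed offset 8.
U+DE94A → 4-byte form F3 9E A5 8A at offsets 0–3.
U+0204 → 2-byte form C8 84 at offsets 4–5.
U+07E0 → 2-byte form DF A0 at offsets 6–7.
U+76FE → 3-byte form E7 9B BE at offsets 8–10.
Offset 8 falls in char 4's range; it's byte 1 of E7 9B BE = 0xE7.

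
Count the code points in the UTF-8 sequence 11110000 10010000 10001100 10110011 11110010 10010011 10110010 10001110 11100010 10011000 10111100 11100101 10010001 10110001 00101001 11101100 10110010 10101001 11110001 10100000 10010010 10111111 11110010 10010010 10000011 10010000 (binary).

8

Byte at offset 0: 0xF0 = 11110000 → 4-byte char (#1). Advance 4.
Byte at offset 4: 0xF2 = 11110010 → 4-byte char (#2). Advance 4.
Byte at offset 8: 0xE2 = 11100010 → 3-byte char (#3). Advance 3.
Byte at offset 11: 0xE5 = 11100101 → 3-byte char (#4). Advance 3.
Byte at offset 14: 0x29 = 00101001 → 1-byte char (#5). Advance 1.
Byte at offset 15: 0xEC = 11101100 → 3-byte char (#6). Advance 3.
Byte at offset 18: 0xF1 = 11110001 → 4-byte char (#7). Advance 4.
Byte at offset 22: 0xF2 = 11110010 → 4-byte char (#8). Advance 4.
Reached end at offset 26 after 8 code points.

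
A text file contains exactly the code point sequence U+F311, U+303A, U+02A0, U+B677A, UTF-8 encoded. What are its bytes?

EF 8C 91 E3 80 BA CA A0 F2 B6 9D BA

U+F311: 3-byte form → EF 8C 91.
U+303A: 3-byte form → E3 80 BA.
U+02A0: 2-byte form → CA A0.
U+B677A: 4-byte form → F2 B6 9D BA.
Concatenated (12 bytes): EF 8C 91 E3 80 BA CA A0 F2 B6 9D BA.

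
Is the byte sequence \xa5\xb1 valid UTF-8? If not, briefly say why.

Byte 0xA5 = 10100101 has the form 10xxxxxx — a continuation byte — but there is no preceding leading byte.

invalid (continuation byte with no leading byte)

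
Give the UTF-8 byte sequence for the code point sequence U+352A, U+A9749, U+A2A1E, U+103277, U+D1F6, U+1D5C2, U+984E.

E3 94 AA F2 A9 9D 89 F2 A2 A8 9E F4 83 89 B7 ED 87 B6 F0 9D 97 82 E9 A1 8E

U+352A: 3-byte form → E3 94 AA.
U+A9749: 4-byte form → F2 A9 9D 89.
U+A2A1E: 4-byte form → F2 A2 A8 9E.
U+103277: 4-byte form → F4 83 89 B7.
U+D1F6: 3-byte form → ED 87 B6.
U+1D5C2: 4-byte form → F0 9D 97 82.
U+984E: 3-byte form → E9 A1 8E.
Concatenated (25 bytes): E3 94 AA F2 A9 9D 89 F2 A2 A8 9E F4 83 89 B7 ED 87 B6 F0 9D 97 82 E9 A1 8E.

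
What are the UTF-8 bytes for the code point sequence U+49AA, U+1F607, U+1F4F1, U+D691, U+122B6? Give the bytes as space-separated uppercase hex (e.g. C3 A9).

E4 A6 AA F0 9F 98 87 F0 9F 93 B1 ED 9A 91 F0 92 8A B6

U+49AA: 3-byte form → E4 A6 AA.
U+1F607: 4-byte form → F0 9F 98 87.
U+1F4F1: 4-byte form → F0 9F 93 B1.
U+D691: 3-byte form → ED 9A 91.
U+122B6: 4-byte form → F0 92 8A B6.
Concatenated (18 bytes): E4 A6 AA F0 9F 98 87 F0 9F 93 B1 ED 9A 91 F0 92 8A B6.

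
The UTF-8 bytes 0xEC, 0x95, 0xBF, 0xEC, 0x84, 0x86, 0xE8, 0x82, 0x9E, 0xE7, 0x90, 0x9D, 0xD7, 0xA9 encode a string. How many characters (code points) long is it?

5

Byte at offset 0: 0xEC = 11101100 → 3-byte char (#1). Advance 3.
Byte at offset 3: 0xEC = 11101100 → 3-byte char (#2). Advance 3.
Byte at offset 6: 0xE8 = 11101000 → 3-byte char (#3). Advance 3.
Byte at offset 9: 0xE7 = 11100111 → 3-byte char (#4). Advance 3.
Byte at offset 12: 0xD7 = 11010111 → 2-byte char (#5). Advance 2.
Reached end at offset 14 after 5 code points.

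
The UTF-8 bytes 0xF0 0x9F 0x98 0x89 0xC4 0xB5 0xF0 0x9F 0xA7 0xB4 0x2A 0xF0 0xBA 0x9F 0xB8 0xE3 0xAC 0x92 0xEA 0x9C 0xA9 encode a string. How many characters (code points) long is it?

7

Byte at offset 0: 0xF0 = 11110000 → 4-byte char (#1). Advance 4.
Byte at offset 4: 0xC4 = 11000100 → 2-byte char (#2). Advance 2.
Byte at offset 6: 0xF0 = 11110000 → 4-byte char (#3). Advance 4.
Byte at offset 10: 0x2A = 00101010 → 1-byte char (#4). Advance 1.
Byte at offset 11: 0xF0 = 11110000 → 4-byte char (#5). Advance 4.
Byte at offset 15: 0xE3 = 11100011 → 3-byte char (#6). Advance 3.
Byte at offset 18: 0xEA = 11101010 → 3-byte char (#7). Advance 3.
Reached end at offset 21 after 7 code points.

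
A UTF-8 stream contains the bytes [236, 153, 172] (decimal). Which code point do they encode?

U+C66C

Leading byte 0xEC = 11101100 matches 1110xxxx → 3-byte sequence.
Byte 1: 0xEC = 11101100, payload 1100 (4 bits).
Byte 2: 0x99 = 10011001 (10xxxxxx ✓), payload 011001.
Byte 3: 0xAC = 10101100 (10xxxxxx ✓), payload 101100.
Concatenate: 1100011001101100 = 0xC66C (16 bits → U+C66C).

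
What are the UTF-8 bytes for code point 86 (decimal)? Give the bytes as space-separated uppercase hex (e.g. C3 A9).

56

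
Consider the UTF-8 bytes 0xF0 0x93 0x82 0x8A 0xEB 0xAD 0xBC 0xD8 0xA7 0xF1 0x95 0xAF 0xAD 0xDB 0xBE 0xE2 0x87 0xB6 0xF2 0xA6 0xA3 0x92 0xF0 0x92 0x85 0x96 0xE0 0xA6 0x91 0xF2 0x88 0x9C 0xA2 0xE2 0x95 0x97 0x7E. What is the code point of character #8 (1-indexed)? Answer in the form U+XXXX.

Offset 0: leading byte 0xF0 = 11110000 → 4-byte char #1 = F0 93 82 8A.
Offset 4: leading byte 0xEB = 11101011 → 3-byte char #2 = EB AD BC.
Offset 7: leading byte 0xD8 = 11011000 → 2-byte char #3 = D8 A7.
Offset 9: leading byte 0xF1 = 11110001 → 4-byte char #4 = F1 95 AF AD.
Offset 13: leading byte 0xDB = 11011011 → 2-byte char #5 = DB BE.
Offset 15: leading byte 0xE2 = 11100010 → 3-byte char #6 = E2 87 B6.
Offset 18: leading byte 0xF2 = 11110010 → 4-byte char #7 = F2 A6 A3 92.
Offset 22: leading byte 0xF0 = 11110000 → 4-byte char #8 = F0 92 85 96.
Leading byte 0xF0 = 11110000 matches 11110xxx → 4-byte sequence.
Byte 1: 0xF0 = 11110000, payload 000 (3 bits).
Byte 2: 0x92 = 10010010 (10xxxxxx ✓), payload 010010.
Byte 3: 0x85 = 10000101 (10xxxxxx ✓), payload 000101.
Byte 4: 0x96 = 10010110 (10xxxxxx ✓), payload 010110.
Concatenate: 000010010000101010110 = 0x12156 (21 bits → U+12156).

U+12156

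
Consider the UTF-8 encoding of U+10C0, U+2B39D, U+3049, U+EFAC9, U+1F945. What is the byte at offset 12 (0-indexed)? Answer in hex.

0xAB

U+10C0 → 3-byte form E1 83 80 at offsets 0–2.
U+2B39D → 4-byte form F0 AB 8E 9D at offsets 3–6.
U+3049 → 3-byte form E3 81 89 at offsets 7–9.
U+EFAC9 → 4-byte form F3 AF AB 89 at offsets 10–13.
Offset 12 falls in char 4's range; it's byte 3 of F3 AF AB 89 = 0xAB.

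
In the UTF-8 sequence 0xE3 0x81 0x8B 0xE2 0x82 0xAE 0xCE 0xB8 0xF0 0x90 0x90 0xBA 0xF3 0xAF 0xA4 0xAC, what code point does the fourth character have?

U+1043A

Offset 0: leading byte 0xE3 = 11100011 → 3-byte char #1 = E3 81 8B.
Offset 3: leading byte 0xE2 = 11100010 → 3-byte char #2 = E2 82 AE.
Offset 6: leading byte 0xCE = 11001110 → 2-byte char #3 = CE B8.
Offset 8: leading byte 0xF0 = 11110000 → 4-byte char #4 = F0 90 90 BA.
Leading byte 0xF0 = 11110000 matches 11110xxx → 4-byte sequence.
Byte 1: 0xF0 = 11110000, payload 000 (3 bits).
Byte 2: 0x90 = 10010000 (10xxxxxx ✓), payload 010000.
Byte 3: 0x90 = 10010000 (10xxxxxx ✓), payload 010000.
Byte 4: 0xBA = 10111010 (10xxxxxx ✓), payload 111010.
Concatenate: 000010000010000111010 = 0x1043A (21 bits → U+1043A).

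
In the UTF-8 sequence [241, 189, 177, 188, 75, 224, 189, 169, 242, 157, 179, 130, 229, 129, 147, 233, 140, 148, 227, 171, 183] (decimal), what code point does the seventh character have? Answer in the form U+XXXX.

U+3AF7

Offset 0: leading byte 0xF1 = 11110001 → 4-byte char #1 = F1 BD B1 BC.
Offset 4: leading byte 0x4B = 01001011 → 1-byte char #2 = 4B.
Offset 5: leading byte 0xE0 = 11100000 → 3-byte char #3 = E0 BD A9.
Offset 8: leading byte 0xF2 = 11110010 → 4-byte char #4 = F2 9D B3 82.
Offset 12: leading byte 0xE5 = 11100101 → 3-byte char #5 = E5 81 93.
Offset 15: leading byte 0xE9 = 11101001 → 3-byte char #6 = E9 8C 94.
Offset 18: leading byte 0xE3 = 11100011 → 3-byte char #7 = E3 AB B7.
Leading byte 0xE3 = 11100011 matches 1110xxxx → 3-byte sequence.
Byte 1: 0xE3 = 11100011, payload 0011 (4 bits).
Byte 2: 0xAB = 10101011 (10xxxxxx ✓), payload 101011.
Byte 3: 0xB7 = 10110111 (10xxxxxx ✓), payload 110111.
Concatenate: 0011101011110111 = 0x3AF7 (16 bits → U+3AF7).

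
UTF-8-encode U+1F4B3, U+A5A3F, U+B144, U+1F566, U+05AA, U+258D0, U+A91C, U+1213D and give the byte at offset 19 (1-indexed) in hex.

0xA5

1-indexed offset 19 is 0-indexed offset 18.
U+1F4B3 → 4-byte form F0 9F 92 B3 at offsets 0–3.
U+A5A3F → 4-byte form F2 A5 A8 BF at offsets 4–7.
U+B144 → 3-byte form EB 85 84 at offsets 8–10.
U+1F566 → 4-byte form F0 9F 95 A6 at offsets 11–14.
U+05AA → 2-byte form D6 AA at offsets 15–16.
U+258D0 → 4-byte form F0 A5 A3 90 at offsets 17–20.
Offset 18 falls in char 6's range; it's byte 2 of F0 A5 A3 90 = 0xA5.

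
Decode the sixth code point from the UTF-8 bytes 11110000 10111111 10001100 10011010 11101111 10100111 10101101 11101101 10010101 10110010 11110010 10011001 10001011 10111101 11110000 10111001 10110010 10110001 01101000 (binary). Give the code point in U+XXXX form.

Offset 0: leading byte 0xF0 = 11110000 → 4-byte char #1 = F0 BF 8C 9A.
Offset 4: leading byte 0xEF = 11101111 → 3-byte char #2 = EF A7 AD.
Offset 7: leading byte 0xED = 11101101 → 3-byte char #3 = ED 95 B2.
Offset 10: leading byte 0xF2 = 11110010 → 4-byte char #4 = F2 99 8B BD.
Offset 14: leading byte 0xF0 = 11110000 → 4-byte char #5 = F0 B9 B2 B1.
Offset 18: leading byte 0x68 = 01101000 → 1-byte char #6 = 68.
Leading byte 0x68 = 01101000 matches 0xxxxxxx → 1-byte sequence.
Byte 1: 0x68 = 01101000, payload 1101000 (7 bits).
Concatenate: 1101000 = 0x68 (7 bits → U+0068).

U+0068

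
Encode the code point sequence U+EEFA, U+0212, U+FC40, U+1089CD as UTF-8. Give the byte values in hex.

U+EEFA: 3-byte form → EE BB BA.
U+0212: 2-byte form → C8 92.
U+FC40: 3-byte form → EF B1 80.
U+1089CD: 4-byte form → F4 88 A7 8D.
Concatenated (12 bytes): EE BB BA C8 92 EF B1 80 F4 88 A7 8D.

EE BB BA C8 92 EF B1 80 F4 88 A7 8D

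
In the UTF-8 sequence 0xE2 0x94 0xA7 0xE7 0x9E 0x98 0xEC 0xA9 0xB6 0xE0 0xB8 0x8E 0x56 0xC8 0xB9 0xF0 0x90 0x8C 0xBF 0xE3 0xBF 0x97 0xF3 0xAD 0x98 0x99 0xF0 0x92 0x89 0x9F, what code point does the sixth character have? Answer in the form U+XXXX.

U+0239

Offset 0: leading byte 0xE2 = 11100010 → 3-byte char #1 = E2 94 A7.
Offset 3: leading byte 0xE7 = 11100111 → 3-byte char #2 = E7 9E 98.
Offset 6: leading byte 0xEC = 11101100 → 3-byte char #3 = EC A9 B6.
Offset 9: leading byte 0xE0 = 11100000 → 3-byte char #4 = E0 B8 8E.
Offset 12: leading byte 0x56 = 01010110 → 1-byte char #5 = 56.
Offset 13: leading byte 0xC8 = 11001000 → 2-byte char #6 = C8 B9.
Leading byte 0xC8 = 11001000 matches 110xxxxx → 2-byte sequence.
Byte 1: 0xC8 = 11001000, payload 01000 (5 bits).
Byte 2: 0xB9 = 10111001 (10xxxxxx ✓), payload 111001.
Concatenate: 01000111001 = 0x239 (11 bits → U+0239).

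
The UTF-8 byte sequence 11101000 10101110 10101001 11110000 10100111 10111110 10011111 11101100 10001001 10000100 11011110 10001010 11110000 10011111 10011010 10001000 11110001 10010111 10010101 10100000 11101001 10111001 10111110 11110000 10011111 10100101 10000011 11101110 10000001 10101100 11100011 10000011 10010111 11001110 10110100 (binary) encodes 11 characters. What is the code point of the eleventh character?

Offset 0: leading byte 0xE8 = 11101000 → 3-byte char #1 = E8 AE A9.
Offset 3: leading byte 0xF0 = 11110000 → 4-byte char #2 = F0 A7 BE 9F.
Offset 7: leading byte 0xEC = 11101100 → 3-byte char #3 = EC 89 84.
Offset 10: leading byte 0xDE = 11011110 → 2-byte char #4 = DE 8A.
Offset 12: leading byte 0xF0 = 11110000 → 4-byte char #5 = F0 9F 9A 88.
Offset 16: leading byte 0xF1 = 11110001 → 4-byte char #6 = F1 97 95 A0.
Offset 20: leading byte 0xE9 = 11101001 → 3-byte char #7 = E9 B9 BE.
Offset 23: leading byte 0xF0 = 11110000 → 4-byte char #8 = F0 9F A5 83.
Offset 27: leading byte 0xEE = 11101110 → 3-byte char #9 = EE 81 AC.
Offset 30: leading byte 0xE3 = 11100011 → 3-byte char #10 = E3 83 97.
Offset 33: leading byte 0xCE = 11001110 → 2-byte char #11 = CE B4.
Leading byte 0xCE = 11001110 matches 110xxxxx → 2-byte sequence.
Byte 1: 0xCE = 11001110, payload 01110 (5 bits).
Byte 2: 0xB4 = 10110100 (10xxxxxx ✓), payload 110100.
Concatenate: 01110110100 = 0x3B4 (11 bits → U+03B4).

U+03B4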